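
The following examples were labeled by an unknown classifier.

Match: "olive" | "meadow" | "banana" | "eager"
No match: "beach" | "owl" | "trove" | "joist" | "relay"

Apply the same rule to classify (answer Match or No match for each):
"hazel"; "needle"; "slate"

'Match' ⟺ has ≥ 3 vowels.
"hazel" → 2 vowels → No match.
"needle" → 3 vowels → Match.
"slate" → 2 vowels → No match.

No match, Match, No match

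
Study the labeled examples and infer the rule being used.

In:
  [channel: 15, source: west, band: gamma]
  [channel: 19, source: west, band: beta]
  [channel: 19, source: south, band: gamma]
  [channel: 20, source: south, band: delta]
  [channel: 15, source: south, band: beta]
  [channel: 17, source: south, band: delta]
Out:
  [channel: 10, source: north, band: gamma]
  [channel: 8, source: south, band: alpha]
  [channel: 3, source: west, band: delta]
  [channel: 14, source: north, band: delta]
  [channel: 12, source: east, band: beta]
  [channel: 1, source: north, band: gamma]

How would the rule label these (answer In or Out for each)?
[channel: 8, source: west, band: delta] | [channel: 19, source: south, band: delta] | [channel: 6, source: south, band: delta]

Out, In, Out

Every 'In' example satisfies: channel ≥ 15. None of the 'Out' examples do.
[channel: 8, source: west, band: delta] — channel = 8, hence Out.
[channel: 19, source: south, band: delta] — channel = 19, hence In.
[channel: 6, source: south, band: delta] — channel = 6, hence Out.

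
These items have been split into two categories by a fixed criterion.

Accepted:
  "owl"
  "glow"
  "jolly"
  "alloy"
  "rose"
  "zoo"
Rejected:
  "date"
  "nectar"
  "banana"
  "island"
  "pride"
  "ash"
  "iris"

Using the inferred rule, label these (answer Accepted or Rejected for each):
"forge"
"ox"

Accepted, Accepted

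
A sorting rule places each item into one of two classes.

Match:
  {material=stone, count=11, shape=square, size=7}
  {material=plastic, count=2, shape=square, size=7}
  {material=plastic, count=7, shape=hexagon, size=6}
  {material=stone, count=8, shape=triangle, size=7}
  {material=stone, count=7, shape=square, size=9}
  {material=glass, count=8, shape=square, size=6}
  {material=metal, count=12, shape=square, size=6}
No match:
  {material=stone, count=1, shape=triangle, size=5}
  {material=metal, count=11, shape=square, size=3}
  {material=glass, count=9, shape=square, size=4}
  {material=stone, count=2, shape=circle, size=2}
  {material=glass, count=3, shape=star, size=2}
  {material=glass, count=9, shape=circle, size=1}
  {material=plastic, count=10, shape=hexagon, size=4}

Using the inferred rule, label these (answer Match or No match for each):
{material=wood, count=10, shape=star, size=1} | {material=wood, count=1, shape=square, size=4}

No match, No match

A rule that fits every label: size ≥ 6 — true of each 'Match' example, false of each 'No match' one.
{material=wood, count=10, shape=star, size=1}: size = 1 — does not satisfy this, so No match. {material=wood, count=1, shape=square, size=4}: size = 4 — does not satisfy this, so No match.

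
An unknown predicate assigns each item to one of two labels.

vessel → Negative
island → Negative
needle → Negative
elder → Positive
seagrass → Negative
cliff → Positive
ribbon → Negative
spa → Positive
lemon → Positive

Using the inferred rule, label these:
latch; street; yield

One predicate separates the groups cleanly: odd length.
latch: Positive (length 5). street: Negative (length 6). yield: Positive (length 5).

Positive, Negative, Positive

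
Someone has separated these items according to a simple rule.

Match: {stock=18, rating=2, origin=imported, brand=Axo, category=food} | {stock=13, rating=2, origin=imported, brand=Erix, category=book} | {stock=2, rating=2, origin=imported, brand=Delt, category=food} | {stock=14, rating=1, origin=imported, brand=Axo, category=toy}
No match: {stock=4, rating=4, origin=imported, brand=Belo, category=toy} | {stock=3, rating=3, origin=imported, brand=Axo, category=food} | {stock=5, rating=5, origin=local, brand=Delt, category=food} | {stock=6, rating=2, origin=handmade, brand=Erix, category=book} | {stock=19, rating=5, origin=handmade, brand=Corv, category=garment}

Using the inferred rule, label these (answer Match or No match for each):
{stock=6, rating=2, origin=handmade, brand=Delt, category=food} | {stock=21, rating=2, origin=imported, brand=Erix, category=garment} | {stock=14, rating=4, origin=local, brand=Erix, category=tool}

No match, Match, No match

Rule: origin is imported AND rating ≤ 2. This holds for each 'Match' example and fails for each 'No match' one.
{stock=6, rating=2, origin=handmade, brand=Delt, category=food}: origin is handmade, rating = 2 — does not pass, so No match. {stock=21, rating=2, origin=imported, brand=Erix, category=garment}: origin is imported, rating = 2 — fits, so Match. {stock=14, rating=4, origin=local, brand=Erix, category=tool}: origin is local, rating = 4 — does not pass, so No match.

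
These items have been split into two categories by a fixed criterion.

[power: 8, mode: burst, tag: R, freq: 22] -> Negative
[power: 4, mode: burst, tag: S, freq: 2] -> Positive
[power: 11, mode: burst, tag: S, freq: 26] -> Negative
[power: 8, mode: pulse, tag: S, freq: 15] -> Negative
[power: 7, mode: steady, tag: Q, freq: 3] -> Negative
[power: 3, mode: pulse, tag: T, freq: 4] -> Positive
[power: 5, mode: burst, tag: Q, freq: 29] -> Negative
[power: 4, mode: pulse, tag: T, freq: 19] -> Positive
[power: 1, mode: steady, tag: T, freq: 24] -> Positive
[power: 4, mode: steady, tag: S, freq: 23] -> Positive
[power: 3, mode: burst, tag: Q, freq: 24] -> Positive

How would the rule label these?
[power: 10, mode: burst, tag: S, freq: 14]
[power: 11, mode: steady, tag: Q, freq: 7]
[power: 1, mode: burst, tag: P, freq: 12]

Rule: power ≤ 4. This holds for each 'Positive' example and fails for each 'Negative' one.
[power: 10, mode: burst, tag: S, freq: 14]: Negative (power = 10).
[power: 11, mode: steady, tag: Q, freq: 7]: Negative (power = 11).
[power: 1, mode: burst, tag: P, freq: 12]: Positive (power = 1).

Negative, Negative, Positive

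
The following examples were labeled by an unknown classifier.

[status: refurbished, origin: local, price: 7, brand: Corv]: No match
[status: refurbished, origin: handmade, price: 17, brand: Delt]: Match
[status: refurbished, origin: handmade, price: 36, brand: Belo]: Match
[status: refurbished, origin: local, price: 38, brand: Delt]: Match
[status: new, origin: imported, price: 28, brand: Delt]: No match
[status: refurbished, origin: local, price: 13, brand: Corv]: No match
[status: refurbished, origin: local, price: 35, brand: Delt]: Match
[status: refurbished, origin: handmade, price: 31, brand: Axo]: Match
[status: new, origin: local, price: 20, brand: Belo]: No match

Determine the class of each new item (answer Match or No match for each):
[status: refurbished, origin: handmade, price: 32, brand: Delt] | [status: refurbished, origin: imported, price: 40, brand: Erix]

Match, Match

The rule appears to be: status is refurbished AND price ≥ 17.
[status: refurbished, origin: handmade, price: 32, brand: Delt]: Match (status is refurbished, price = 32).
[status: refurbished, origin: imported, price: 40, brand: Erix]: Match (status is refurbished, price = 40).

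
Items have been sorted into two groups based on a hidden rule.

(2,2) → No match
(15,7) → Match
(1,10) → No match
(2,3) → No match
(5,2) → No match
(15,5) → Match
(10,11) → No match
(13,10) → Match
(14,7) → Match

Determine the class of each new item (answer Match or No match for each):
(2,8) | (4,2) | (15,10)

No match, No match, Match

Rule: first ≥ 11. This holds for each 'Match' example and fails for each 'No match' one.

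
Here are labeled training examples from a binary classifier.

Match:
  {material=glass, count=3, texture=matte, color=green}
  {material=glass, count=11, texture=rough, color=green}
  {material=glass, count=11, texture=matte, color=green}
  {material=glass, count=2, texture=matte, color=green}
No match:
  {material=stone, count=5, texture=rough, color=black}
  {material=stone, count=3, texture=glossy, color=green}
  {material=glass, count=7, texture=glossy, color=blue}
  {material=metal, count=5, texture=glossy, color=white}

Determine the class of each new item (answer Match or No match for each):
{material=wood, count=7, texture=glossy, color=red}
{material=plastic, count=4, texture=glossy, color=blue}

'Match' ⟺ color is green AND material is glass.
{material=wood, count=7, texture=glossy, color=red} — color is red, material is wood, hence No match.
{material=plastic, count=4, texture=glossy, color=blue} — color is blue, material is plastic, hence No match.

No match, No match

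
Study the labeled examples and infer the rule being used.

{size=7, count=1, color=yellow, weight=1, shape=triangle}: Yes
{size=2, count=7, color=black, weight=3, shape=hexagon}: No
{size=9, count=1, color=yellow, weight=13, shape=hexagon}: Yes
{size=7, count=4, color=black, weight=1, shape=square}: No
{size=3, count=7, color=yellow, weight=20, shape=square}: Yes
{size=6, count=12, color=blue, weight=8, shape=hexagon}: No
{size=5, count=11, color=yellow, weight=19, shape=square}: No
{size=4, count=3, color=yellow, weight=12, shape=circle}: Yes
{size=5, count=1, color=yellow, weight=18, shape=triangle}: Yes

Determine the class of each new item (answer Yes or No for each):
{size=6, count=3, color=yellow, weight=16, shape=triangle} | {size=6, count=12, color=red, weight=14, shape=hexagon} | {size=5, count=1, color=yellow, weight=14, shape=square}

The simplest hypothesis consistent with all the labels is: color is yellow AND count ≤ 7.
{size=6, count=3, color=yellow, weight=16, shape=triangle}: color is yellow, count = 3 — satisfies this, so Yes. {size=6, count=12, color=red, weight=14, shape=hexagon}: color is red, count = 12 — lacks this property, so No. {size=5, count=1, color=yellow, weight=14, shape=square}: color is yellow, count = 1 — satisfies this, so Yes.

Yes, No, Yes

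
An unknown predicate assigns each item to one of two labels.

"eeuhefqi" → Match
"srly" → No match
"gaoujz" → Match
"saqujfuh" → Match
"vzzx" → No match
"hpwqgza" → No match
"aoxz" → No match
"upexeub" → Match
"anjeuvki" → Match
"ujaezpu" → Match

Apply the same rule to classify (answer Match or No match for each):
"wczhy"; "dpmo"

No match, No match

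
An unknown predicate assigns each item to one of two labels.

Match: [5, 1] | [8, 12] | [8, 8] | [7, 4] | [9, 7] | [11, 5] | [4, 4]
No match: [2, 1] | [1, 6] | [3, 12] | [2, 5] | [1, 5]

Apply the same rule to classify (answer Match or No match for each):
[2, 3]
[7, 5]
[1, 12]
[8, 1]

No match, Match, No match, Match

One predicate separates the groups cleanly: first ≥ 4.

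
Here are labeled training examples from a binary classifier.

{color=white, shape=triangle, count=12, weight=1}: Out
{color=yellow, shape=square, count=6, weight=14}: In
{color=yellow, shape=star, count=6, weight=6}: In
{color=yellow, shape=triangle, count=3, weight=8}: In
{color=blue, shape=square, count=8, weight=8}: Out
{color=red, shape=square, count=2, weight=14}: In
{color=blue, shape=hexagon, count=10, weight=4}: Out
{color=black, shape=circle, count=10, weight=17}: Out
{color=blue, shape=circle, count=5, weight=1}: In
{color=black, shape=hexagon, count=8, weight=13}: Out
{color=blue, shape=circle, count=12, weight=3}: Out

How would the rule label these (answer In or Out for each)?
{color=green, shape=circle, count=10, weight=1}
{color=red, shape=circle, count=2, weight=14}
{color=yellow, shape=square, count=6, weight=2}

Rule: count ≤ 6. This holds for each 'In' example and fails for each 'Out' one.
{color=green, shape=circle, count=10, weight=1} → count = 10 → Out. {color=red, shape=circle, count=2, weight=14} → count = 2 → In. {color=yellow, shape=square, count=6, weight=2} → count = 6 → In.

Out, In, In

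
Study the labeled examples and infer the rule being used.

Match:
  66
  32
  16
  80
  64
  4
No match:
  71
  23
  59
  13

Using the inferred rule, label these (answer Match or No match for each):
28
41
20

Match, No match, Match

The rule appears to be: even.
28: Match (28 is even). 41: No match (41 is odd). 20: Match (20 is even).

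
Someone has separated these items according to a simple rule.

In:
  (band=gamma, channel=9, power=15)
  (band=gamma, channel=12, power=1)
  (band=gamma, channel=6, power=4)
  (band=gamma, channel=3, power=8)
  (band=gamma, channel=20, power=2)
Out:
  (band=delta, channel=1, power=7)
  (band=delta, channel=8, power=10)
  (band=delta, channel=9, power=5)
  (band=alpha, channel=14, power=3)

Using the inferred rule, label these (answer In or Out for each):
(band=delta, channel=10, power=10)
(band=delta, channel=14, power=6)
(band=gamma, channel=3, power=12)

The pattern is that an item is 'In' exactly when: band is gamma.
(band=delta, channel=10, power=10) — band is delta, hence Out. (band=delta, channel=14, power=6) — band is delta, hence Out. (band=gamma, channel=3, power=12) — band is gamma, hence In.

Out, Out, In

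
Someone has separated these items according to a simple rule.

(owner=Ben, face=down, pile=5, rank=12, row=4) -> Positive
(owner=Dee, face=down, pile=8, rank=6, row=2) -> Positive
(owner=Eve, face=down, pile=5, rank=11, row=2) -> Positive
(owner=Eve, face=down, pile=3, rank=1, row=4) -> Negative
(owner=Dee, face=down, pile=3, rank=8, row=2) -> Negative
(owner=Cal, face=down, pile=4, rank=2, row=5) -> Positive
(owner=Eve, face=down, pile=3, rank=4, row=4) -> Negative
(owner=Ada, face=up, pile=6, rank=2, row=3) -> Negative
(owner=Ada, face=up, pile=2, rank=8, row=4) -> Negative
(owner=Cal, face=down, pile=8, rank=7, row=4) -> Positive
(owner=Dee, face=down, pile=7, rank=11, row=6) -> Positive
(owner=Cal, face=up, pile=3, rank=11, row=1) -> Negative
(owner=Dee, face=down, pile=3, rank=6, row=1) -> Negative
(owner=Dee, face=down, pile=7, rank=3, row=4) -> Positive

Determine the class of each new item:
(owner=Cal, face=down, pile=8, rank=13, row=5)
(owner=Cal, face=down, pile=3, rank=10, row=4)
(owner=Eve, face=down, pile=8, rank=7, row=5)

Positive, Negative, Positive

Every 'Positive' example satisfies: face is down AND pile ≥ 4. None of the 'Negative' examples do.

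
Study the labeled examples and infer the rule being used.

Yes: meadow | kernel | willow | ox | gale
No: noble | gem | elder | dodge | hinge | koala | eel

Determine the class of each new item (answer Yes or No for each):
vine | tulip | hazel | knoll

Looking at the examples, the only property every 'Yes' case has and every 'No' case lacks is: even length.
vine: Yes (length 4). tulip: No (length 5). hazel: No (length 5). knoll: No (length 5).

Yes, No, No, No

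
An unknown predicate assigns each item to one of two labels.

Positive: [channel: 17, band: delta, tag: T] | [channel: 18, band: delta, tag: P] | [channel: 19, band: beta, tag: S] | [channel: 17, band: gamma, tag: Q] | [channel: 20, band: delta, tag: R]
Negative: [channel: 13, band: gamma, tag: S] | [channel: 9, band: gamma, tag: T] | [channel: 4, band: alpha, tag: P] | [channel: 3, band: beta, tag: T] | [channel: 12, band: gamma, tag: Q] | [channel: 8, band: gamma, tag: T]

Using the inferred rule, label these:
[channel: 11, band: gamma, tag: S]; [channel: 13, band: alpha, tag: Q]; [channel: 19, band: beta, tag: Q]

Negative, Negative, Positive

'Positive' ⟺ channel ≥ 17.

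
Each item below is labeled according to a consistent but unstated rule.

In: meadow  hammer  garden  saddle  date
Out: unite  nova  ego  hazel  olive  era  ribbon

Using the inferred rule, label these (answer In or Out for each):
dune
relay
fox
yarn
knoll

In, Out, Out, Out, Out

The pattern is that an item is 'In' exactly when: even length AND contains 'e'.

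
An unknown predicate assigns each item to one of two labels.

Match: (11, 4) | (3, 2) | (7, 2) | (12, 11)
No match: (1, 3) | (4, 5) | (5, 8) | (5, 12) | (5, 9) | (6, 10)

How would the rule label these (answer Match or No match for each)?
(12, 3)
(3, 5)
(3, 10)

Match, No match, No match

The pattern is that an item is 'Match' exactly when: first > second.
(12, 3) → 12 > 3 → Match.
(3, 5) → 3 < 5 → No match.
(3, 10) → 3 < 10 → No match.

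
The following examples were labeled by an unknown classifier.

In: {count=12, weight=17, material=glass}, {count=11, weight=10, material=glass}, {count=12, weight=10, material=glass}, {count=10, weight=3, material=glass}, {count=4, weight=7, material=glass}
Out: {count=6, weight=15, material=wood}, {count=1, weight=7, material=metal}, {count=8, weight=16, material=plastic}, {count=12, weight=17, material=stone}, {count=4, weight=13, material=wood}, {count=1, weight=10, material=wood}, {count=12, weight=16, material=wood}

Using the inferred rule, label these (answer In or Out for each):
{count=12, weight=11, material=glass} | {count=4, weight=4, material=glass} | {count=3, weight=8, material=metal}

The classifier is using: material is glass.
{count=12, weight=11, material=glass}: material is glass, passes → In.
{count=4, weight=4, material=glass}: material is glass, passes → In.
{count=3, weight=8, material=metal}: material is metal, does not satisfy this → Out.

In, In, Out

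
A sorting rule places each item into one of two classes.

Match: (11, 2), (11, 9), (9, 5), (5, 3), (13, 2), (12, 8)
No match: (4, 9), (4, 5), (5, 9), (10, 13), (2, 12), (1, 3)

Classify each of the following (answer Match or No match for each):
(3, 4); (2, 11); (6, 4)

The rule appears to be: first > second.
(3, 4): 3 < 4, lacks this property → No match.
(2, 11): 2 < 11, lacks this property → No match.
(6, 4): 6 > 4, qualifies → Match.

No match, No match, Match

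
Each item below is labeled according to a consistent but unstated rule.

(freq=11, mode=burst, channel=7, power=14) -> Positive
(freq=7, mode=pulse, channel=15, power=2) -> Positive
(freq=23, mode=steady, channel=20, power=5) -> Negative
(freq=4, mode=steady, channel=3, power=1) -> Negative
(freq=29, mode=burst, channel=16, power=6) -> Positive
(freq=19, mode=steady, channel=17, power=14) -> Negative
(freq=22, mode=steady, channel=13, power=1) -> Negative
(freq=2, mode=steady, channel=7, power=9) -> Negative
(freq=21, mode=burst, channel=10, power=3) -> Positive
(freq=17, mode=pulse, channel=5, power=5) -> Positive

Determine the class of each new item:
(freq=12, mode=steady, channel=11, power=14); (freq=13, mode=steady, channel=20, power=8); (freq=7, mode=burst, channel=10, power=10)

Checking candidate rules against both groups, what survives is: mode is not steady.

Negative, Negative, Positive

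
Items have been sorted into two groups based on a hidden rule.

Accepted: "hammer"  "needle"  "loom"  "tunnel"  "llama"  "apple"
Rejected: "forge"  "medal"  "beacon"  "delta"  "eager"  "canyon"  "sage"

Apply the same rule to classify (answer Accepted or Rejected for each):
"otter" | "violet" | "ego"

One predicate separates the groups cleanly: has a double letter.
"otter": 'tt' doubled — meets the rule, so Accepted.
"violet": no doubled letter — fails this test, so Rejected.
"ego": no doubled letter — fails this test, so Rejected.

Accepted, Rejected, Rejected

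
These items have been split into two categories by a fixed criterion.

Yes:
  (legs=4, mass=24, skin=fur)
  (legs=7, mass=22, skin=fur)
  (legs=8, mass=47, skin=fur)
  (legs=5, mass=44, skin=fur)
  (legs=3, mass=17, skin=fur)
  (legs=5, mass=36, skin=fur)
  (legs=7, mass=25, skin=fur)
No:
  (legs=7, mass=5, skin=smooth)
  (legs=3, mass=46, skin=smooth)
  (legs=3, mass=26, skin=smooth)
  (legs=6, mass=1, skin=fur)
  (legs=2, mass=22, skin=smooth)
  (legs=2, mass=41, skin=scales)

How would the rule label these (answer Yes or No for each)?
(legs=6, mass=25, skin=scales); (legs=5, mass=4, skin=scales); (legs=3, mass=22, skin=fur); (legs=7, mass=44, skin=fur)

No, No, Yes, Yes

The simplest hypothesis consistent with all the labels is: skin is fur AND mass ≥ 5.
(legs=6, mass=25, skin=scales) → skin is scales, mass = 25 → No. (legs=5, mass=4, skin=scales) → skin is scales, mass = 4 → No. (legs=3, mass=22, skin=fur) → skin is fur, mass = 22 → Yes. (legs=7, mass=44, skin=fur) → skin is fur, mass = 44 → Yes.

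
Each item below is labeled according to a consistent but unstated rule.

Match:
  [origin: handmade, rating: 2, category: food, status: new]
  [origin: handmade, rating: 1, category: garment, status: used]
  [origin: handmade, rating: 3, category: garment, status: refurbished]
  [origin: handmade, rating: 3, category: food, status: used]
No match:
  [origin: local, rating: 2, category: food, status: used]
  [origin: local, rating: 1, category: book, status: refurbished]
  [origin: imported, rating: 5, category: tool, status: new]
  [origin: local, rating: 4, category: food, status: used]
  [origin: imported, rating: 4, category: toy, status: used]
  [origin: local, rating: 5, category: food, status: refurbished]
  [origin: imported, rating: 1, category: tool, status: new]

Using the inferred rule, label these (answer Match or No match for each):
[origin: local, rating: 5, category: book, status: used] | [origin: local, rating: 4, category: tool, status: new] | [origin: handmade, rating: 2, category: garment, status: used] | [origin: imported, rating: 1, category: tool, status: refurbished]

The pattern is that an item is 'Match' exactly when: origin is handmade.
[origin: local, rating: 5, category: book, status: used]: origin is local — fails the rule, so No match.
[origin: local, rating: 4, category: tool, status: new]: origin is local — fails the rule, so No match.
[origin: handmade, rating: 2, category: garment, status: used]: origin is handmade — passes, so Match.
[origin: imported, rating: 1, category: tool, status: refurbished]: origin is imported — fails the rule, so No match.

No match, No match, Match, No match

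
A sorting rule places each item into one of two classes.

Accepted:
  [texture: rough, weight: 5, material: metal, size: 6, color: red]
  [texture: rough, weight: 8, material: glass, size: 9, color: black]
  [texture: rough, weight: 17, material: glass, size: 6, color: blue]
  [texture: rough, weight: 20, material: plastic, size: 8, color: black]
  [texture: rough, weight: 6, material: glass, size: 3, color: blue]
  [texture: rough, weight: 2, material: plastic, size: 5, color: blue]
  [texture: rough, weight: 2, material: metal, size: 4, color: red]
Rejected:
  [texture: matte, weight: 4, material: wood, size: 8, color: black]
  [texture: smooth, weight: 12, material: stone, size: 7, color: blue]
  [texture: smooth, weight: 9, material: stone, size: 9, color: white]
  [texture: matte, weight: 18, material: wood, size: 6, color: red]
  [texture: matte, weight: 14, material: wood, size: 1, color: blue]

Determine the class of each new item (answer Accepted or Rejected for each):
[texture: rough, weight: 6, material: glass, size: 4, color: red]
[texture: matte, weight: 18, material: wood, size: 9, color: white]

Accepted, Rejected

The pattern is that an item is 'Accepted' exactly when: texture is rough.
[texture: rough, weight: 6, material: glass, size: 4, color: red]: texture is rough, matches → Accepted. [texture: matte, weight: 18, material: wood, size: 9, color: white]: texture is matte, does not fit → Rejected.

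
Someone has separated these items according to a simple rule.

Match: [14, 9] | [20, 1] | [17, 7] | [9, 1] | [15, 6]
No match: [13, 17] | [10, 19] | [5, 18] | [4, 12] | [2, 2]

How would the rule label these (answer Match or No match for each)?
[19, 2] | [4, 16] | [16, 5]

The distinguishing property — first > second — holds for all the 'Match' cases and none of the 'No match' cases.

Match, No match, Match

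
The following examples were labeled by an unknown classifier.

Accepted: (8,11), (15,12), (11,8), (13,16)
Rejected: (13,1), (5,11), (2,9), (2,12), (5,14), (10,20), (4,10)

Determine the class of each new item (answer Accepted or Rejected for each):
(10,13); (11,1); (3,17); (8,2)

Accepted, Rejected, Rejected, Rejected

All 'Accepted' examples share one property — |first − second| ≤ 3 — and every 'Rejected' example lacks it.
(10,13) → |10−13| = 3 → Accepted.
(11,1) → |11−1| = 10 → Rejected.
(3,17) → |3−17| = 14 → Rejected.
(8,2) → |8−2| = 6 → Rejected.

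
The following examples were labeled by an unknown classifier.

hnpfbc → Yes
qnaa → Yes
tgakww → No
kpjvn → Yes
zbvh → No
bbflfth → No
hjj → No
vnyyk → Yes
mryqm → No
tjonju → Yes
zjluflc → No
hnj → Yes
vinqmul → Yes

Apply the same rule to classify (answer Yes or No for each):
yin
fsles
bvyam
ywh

Yes, No, No, No

'Yes' ⟺ contains 'n'.
yin: has 'n', matches → Yes.
fsles: no 'n', does not fit → No.
bvyam: no 'n', does not fit → No.
ywh: no 'n', does not fit → No.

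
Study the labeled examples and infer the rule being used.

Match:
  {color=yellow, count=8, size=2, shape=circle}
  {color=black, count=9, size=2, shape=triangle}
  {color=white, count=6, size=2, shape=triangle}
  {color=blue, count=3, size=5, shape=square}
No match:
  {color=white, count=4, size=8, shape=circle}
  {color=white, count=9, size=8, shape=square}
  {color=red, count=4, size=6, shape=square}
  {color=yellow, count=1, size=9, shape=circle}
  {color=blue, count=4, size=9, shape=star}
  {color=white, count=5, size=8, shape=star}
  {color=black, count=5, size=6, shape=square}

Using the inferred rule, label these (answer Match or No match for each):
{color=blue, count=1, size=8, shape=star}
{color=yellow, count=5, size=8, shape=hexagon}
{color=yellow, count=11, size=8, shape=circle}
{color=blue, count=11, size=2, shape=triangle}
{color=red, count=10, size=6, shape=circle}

No match, No match, No match, Match, No match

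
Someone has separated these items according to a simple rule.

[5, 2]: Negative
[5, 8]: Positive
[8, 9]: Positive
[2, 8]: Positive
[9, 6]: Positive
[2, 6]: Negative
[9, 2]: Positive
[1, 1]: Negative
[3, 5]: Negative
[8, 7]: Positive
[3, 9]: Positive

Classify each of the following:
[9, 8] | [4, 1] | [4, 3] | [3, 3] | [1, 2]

Positive, Negative, Negative, Negative, Negative

A rule that fits every label: sum ≥ 10 — true of each 'Positive' example, false of each 'Negative' one.
[9, 8] → 9+8 = 17 → Positive.
[4, 1] → 4+1 = 5 → Negative.
[4, 3] → 4+3 = 7 → Negative.
[3, 3] → 3+3 = 6 → Negative.
[1, 2] → 1+2 = 3 → Negative.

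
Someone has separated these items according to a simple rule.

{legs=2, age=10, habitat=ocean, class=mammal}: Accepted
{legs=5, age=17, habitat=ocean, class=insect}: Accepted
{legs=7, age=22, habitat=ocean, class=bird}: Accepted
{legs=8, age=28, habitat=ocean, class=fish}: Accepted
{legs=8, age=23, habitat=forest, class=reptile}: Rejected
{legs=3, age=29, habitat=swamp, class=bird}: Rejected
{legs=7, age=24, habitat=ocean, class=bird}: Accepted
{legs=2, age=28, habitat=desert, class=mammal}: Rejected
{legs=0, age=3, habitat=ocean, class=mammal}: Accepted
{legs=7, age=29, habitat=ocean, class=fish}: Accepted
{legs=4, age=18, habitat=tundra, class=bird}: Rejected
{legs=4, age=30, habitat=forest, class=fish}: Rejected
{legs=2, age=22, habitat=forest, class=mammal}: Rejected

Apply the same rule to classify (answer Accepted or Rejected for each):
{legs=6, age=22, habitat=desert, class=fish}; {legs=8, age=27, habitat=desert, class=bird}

Rejected, Rejected

The pattern is that an item is 'Accepted' exactly when: habitat is ocean.
{legs=6, age=22, habitat=desert, class=fish}: habitat is desert — does not satisfy this, so Rejected. {legs=8, age=27, habitat=desert, class=bird}: habitat is desert — does not satisfy this, so Rejected.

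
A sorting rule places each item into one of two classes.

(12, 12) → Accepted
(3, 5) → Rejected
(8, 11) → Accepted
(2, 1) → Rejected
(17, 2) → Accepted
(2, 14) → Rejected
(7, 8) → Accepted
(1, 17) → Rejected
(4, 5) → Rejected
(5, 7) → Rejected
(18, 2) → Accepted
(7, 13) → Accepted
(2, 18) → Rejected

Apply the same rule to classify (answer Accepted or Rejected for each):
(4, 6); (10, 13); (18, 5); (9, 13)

Rejected, Accepted, Accepted, Accepted

All 'Accepted' examples share one property — first ≥ 7 — and every 'Rejected' example lacks it.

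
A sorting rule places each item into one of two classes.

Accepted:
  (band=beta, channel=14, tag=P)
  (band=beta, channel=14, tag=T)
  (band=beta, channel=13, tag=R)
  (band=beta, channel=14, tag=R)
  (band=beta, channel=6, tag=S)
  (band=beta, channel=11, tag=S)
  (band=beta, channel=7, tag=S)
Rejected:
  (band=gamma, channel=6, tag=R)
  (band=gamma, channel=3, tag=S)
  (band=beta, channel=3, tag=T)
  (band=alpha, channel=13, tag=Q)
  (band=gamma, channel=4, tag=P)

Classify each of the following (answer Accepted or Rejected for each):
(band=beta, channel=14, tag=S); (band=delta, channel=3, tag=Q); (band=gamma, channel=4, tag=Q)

Rule: band is beta AND channel ≥ 4. This holds for each 'Accepted' example and fails for each 'Rejected' one.

Accepted, Rejected, Rejected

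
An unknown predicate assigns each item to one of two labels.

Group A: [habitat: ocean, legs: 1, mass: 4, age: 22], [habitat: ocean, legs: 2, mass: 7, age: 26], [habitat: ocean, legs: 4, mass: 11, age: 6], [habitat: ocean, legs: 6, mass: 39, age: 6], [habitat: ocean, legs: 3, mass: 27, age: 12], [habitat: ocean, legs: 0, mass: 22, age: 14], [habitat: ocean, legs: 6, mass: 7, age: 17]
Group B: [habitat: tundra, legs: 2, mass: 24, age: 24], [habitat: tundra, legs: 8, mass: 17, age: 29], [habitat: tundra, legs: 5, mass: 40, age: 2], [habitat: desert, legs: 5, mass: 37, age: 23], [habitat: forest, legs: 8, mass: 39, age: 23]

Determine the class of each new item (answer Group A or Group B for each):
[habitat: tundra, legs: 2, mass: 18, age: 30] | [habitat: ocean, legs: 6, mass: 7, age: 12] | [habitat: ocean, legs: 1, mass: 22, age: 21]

The simplest hypothesis consistent with all the labels is: habitat is ocean.
[habitat: tundra, legs: 2, mass: 18, age: 30] — habitat is tundra, hence Group B. [habitat: ocean, legs: 6, mass: 7, age: 12] — habitat is ocean, hence Group A. [habitat: ocean, legs: 1, mass: 22, age: 21] — habitat is ocean, hence Group A.

Group B, Group A, Group A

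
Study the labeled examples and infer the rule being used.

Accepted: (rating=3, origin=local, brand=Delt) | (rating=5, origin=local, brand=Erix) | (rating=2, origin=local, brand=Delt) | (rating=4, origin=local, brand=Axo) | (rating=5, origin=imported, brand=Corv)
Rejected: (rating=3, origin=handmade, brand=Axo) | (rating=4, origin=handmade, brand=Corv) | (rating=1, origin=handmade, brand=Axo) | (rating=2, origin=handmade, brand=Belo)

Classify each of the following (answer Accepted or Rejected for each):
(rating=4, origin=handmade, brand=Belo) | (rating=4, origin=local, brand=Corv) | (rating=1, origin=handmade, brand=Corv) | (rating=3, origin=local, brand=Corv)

Rejected, Accepted, Rejected, Accepted

Every 'Accepted' example satisfies: origin is not handmade. None of the 'Rejected' examples do.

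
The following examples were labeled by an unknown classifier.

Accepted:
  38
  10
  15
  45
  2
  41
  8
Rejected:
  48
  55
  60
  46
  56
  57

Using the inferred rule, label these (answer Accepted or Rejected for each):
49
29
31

Rejected, Accepted, Accepted

All 'Accepted' examples share one property — at most 45 — and every 'Rejected' example lacks it.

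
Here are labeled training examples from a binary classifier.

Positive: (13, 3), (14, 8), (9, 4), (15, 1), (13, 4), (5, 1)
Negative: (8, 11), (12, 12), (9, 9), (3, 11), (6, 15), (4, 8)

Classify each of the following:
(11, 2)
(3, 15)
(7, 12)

Positive, Negative, Negative

Looking at the examples, the only property every 'Positive' case has and every 'Negative' case lacks is: first > second.
(11, 2): 11 > 2 — fits, so Positive. (3, 15): 3 < 15 — doesn't qualify, so Negative. (7, 12): 7 < 12 — doesn't qualify, so Negative.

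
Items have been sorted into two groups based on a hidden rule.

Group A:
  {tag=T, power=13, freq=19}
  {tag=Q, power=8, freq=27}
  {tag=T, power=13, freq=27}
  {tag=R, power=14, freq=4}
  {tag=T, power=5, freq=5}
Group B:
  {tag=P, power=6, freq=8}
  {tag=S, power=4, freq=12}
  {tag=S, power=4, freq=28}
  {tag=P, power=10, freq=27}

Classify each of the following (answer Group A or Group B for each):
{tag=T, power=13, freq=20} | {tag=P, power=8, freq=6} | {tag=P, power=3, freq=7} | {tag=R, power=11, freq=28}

Group A, Group B, Group B, Group A

The common property of the 'Group A' items is: tag is not P AND power ≥ 5. No 'Group B' item has it.
Group A: {tag=T, power=13, freq=20}, since tag is T, power = 13. Group B: {tag=P, power=8, freq=6}, since tag is P, power = 8. Group B: {tag=P, power=3, freq=7}, since tag is P, power = 3. Group A: {tag=R, power=11, freq=28}, since tag is R, power = 11.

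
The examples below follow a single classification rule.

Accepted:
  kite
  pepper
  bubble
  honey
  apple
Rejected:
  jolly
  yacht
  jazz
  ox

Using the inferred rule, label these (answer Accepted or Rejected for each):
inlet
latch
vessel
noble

Accepted, Rejected, Accepted, Accepted

One predicate separates the groups cleanly: contains 'e'.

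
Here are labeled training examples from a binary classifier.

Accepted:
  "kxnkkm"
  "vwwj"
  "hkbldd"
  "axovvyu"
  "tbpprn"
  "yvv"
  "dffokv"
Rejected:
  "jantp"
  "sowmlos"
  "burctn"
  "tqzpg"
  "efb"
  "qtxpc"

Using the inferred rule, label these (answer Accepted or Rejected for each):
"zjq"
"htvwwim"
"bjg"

All 'Accepted' examples share one property — has a double letter — and every 'Rejected' example lacks it.
"zjq": no doubled letter — fails this test, so Rejected. "htvwwim": 'ww' doubled — checks out, so Accepted. "bjg": no doubled letter — fails this test, so Rejected.

Rejected, Accepted, Rejected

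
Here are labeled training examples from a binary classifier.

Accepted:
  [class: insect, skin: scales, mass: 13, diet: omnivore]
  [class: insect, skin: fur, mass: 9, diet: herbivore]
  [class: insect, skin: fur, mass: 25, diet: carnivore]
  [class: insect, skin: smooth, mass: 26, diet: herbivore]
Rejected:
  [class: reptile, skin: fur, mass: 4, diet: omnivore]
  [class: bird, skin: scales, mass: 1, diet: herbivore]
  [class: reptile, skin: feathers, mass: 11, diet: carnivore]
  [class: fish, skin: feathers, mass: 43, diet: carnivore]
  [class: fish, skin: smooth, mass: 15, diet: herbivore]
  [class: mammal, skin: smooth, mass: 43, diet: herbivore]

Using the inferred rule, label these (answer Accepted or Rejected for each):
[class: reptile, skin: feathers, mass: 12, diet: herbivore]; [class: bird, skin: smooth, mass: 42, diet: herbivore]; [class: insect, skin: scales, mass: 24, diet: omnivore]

Rejected, Rejected, Accepted

Rule: class is insect. This holds for each 'Accepted' example and fails for each 'Rejected' one.
[class: reptile, skin: feathers, mass: 12, diet: herbivore]: class is reptile, doesn't qualify → Rejected. [class: bird, skin: smooth, mass: 42, diet: herbivore]: class is bird, doesn't qualify → Rejected. [class: insect, skin: scales, mass: 24, diet: omnivore]: class is insect, checks out → Accepted.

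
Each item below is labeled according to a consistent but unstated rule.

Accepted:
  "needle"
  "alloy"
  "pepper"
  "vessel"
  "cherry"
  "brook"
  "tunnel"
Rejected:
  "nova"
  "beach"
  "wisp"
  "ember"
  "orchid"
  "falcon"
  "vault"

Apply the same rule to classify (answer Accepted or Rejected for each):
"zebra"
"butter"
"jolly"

Rejected, Accepted, Accepted

The pattern is that an item is 'Accepted' exactly when: has a double letter.
Rejected: "zebra", since no doubled letter. Accepted: "butter", since 'tt' doubled. Accepted: "jolly", since 'll' doubled.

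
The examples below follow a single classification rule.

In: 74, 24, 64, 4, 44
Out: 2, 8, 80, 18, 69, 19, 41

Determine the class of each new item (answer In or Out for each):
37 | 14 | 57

Out, In, Out

The rule appears to be: ends in digit 4.
Out: 37, since last digit 7. In: 14, since last digit 4. Out: 57, since last digit 7.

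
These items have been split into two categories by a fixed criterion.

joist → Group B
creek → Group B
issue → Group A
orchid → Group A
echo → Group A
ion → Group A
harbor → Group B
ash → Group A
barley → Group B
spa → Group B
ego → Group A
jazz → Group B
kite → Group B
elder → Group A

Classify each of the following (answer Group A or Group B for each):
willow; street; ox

Group B, Group B, Group A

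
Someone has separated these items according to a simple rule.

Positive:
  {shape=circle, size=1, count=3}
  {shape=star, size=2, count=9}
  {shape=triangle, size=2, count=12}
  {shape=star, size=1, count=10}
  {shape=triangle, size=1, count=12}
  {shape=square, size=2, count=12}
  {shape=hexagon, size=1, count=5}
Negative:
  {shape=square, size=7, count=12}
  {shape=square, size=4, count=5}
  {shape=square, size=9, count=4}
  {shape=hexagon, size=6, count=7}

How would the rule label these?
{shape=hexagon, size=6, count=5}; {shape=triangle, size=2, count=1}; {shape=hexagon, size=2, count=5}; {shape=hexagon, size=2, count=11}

Rule: size ≤ 2. This holds for each 'Positive' example and fails for each 'Negative' one.
{shape=hexagon, size=6, count=5}: size = 6 — fails the rule, so Negative. {shape=triangle, size=2, count=1}: size = 2 — fits, so Positive. {shape=hexagon, size=2, count=5}: size = 2 — fits, so Positive. {shape=hexagon, size=2, count=11}: size = 2 — fits, so Positive.

Negative, Positive, Positive, Positive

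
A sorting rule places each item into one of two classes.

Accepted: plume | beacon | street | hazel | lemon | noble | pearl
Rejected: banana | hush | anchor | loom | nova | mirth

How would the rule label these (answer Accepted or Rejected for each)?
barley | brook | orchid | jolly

Accepted, Rejected, Rejected, Rejected

Every 'Accepted' example satisfies: contains 'e'. None of the 'Rejected' examples do.
barley — has 'e', hence Accepted. brook — no 'e', hence Rejected. orchid — no 'e', hence Rejected. jolly — no 'e', hence Rejected.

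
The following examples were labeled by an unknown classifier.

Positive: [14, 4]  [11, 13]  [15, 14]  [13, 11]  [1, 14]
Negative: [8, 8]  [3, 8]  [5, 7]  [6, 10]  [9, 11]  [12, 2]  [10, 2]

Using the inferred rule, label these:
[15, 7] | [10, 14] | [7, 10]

Positive, Positive, Negative

The rule appears to be: max ≥ 13.
[15, 7] → max 15 → Positive. [10, 14] → max 14 → Positive. [7, 10] → max 10 → Negative.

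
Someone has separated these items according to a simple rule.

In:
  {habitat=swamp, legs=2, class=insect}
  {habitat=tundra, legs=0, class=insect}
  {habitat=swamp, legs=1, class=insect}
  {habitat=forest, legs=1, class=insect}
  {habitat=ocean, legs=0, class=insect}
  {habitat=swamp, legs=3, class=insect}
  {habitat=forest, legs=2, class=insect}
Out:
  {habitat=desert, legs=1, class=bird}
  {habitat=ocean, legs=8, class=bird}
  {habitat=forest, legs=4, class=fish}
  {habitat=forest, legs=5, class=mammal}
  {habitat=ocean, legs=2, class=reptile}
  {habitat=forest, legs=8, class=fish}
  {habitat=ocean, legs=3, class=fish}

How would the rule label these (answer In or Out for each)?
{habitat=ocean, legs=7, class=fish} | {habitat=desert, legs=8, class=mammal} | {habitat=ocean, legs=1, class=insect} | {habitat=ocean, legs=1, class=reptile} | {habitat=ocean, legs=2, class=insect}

The pattern is that an item is 'In' exactly when: class is insect.
Out: {habitat=ocean, legs=7, class=fish}, since class is fish. Out: {habitat=desert, legs=8, class=mammal}, since class is mammal. In: {habitat=ocean, legs=1, class=insect}, since class is insect. Out: {habitat=ocean, legs=1, class=reptile}, since class is reptile. In: {habitat=ocean, legs=2, class=insect}, since class is insect.

Out, Out, In, Out, In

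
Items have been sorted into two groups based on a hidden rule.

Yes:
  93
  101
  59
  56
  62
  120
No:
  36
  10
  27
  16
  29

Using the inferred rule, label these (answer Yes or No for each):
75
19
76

'Yes' ⟺ at least 56.
75: Yes (75 ≥ 56). 19: No (19 < 56). 76: Yes (76 ≥ 56).

Yes, No, Yes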